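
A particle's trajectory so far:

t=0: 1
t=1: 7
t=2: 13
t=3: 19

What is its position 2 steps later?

31

Constant displacement of +6 per step.
step 4: 19 + 6 → 25
step 5: 25 + 6 → 31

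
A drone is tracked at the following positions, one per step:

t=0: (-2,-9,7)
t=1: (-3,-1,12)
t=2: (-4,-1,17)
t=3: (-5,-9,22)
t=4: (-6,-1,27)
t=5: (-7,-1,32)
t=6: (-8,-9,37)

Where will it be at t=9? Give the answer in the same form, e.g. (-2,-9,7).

First: linear, -1 per step → -11 at step 9.
Second: cycles through -9, -1, -1 every 3 steps. Step 9 lands at position 0 of the cycle → -9.
Third: linear, +5 per step → 52 at step 9.

(-11,-9,52)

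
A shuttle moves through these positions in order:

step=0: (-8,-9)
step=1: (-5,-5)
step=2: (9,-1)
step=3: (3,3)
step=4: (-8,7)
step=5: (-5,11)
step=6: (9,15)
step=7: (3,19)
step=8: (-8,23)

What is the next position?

The first coordinate repeats the cycle [-8, -5, 9, 3] with period 4; step 9 mod 4 = 1, giving -5.
The second coordinate changes by +4 each step, so at step 9 it is -9 + 9·(4) = 27.

(-5,27)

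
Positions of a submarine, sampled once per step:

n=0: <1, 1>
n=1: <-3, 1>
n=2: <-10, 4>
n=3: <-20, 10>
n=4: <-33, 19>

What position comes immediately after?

<-49, 31>

Successive displacements: <-4, +0>, <-7, +3>, <-10, +6>, <-13, +9> — each changes by <-3, +3>.
step 5: <-33, 19> + <-16, +12> → <-49, 31>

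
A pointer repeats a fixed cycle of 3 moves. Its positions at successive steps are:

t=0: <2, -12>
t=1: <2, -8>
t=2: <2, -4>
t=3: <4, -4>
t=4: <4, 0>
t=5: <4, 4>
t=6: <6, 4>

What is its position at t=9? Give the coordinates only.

<8, 12>

The moves between consecutive positions are <+0, +4>, <+0, +4>, <+2, +0>, <+0, +4>, <+0, +4>, <+2, +0>; they repeat the 3-cycle [<+0, +4>, <+0, +4>, <+2, +0>].
step 7: apply <+0, +4> → <6, 8>
step 8: apply <+0, +4> → <6, 12>
step 9: apply <+2, +0> → <8, 12>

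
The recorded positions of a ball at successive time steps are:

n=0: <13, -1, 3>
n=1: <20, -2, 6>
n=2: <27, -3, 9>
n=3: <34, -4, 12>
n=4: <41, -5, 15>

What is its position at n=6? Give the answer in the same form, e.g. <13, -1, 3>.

<55, -7, 21>

Constant displacement of <+7, -1, +3> per step.
step 5: <41, -5, 15> + <+7, -1, +3> → <48, -6, 18>
step 6: <48, -6, 18> + <+7, -1, +3> → <55, -7, 21>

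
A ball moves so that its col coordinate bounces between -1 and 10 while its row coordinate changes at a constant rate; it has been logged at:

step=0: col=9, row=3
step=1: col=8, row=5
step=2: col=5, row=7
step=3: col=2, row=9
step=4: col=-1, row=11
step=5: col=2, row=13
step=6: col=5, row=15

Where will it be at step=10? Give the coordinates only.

The col coordinate travels 3 per step and bounces off the walls at -1 and 10.
  step 7: 5 → 8
  step 8: 8 → 9
  step 9: 9 → 6
  step 10: 6 → 3
The row coordinate changes by +2 each step: at step 10 it is 23.

col=3, row=23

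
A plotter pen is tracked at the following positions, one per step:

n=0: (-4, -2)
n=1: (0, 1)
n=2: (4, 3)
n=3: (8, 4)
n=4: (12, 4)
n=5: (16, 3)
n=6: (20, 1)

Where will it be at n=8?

(28, -6)

First differences are (+4, +3), (+4, +2), (+4, +1), (+4, +0), (+4, -1), (+4, -2); their common second difference is (+0, -1) (constant acceleration).
step 7: (20, 1) + (+4, -3) → (24, -2)
step 8: (24, -2) + (+4, -4) → (28, -6)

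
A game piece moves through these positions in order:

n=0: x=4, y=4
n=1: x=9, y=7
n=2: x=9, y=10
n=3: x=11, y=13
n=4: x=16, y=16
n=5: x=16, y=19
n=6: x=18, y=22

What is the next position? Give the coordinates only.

The moves between consecutive positions are (+5, +3), (+0, +3), (+2, +3), (+5, +3), (+0, +3), (+2, +3); they repeat the 3-cycle [(+5, +3), (+0, +3), (+2, +3)].
step 7: apply (+5, +3) → x=23, y=25

x=23, y=25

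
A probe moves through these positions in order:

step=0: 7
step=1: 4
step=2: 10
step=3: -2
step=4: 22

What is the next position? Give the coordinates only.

-26

The jumps are -3, +6, -12, +24 — a geometric progression with ratio -2.
step 5: 22 − 48 → -26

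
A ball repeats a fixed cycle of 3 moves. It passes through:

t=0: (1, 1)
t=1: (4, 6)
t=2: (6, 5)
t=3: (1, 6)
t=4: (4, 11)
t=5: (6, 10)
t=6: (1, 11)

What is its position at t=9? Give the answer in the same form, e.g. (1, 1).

(1, 16)

Differencing gives (+3, +5), (+2, -1), (-5, +1), (+3, +5), (+2, -1), (-5, +1). This is the pattern (+3, +5), (+2, -1), (-5, +1) repeated.
step 7: apply (+3, +5) → (4, 16)
step 8: apply (+2, -1) → (6, 15)
step 9: apply (-5, +1) → (1, 16)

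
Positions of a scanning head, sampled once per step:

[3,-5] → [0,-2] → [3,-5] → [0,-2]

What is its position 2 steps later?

[0,-2]

Consecutive displacements [-3,+3], [+3,-3], [-3,+3] scale by a factor of -1 each step.
step 4: [0,-2] + [+3,-3] → [3,-5]
step 5: [3,-5] + [-3,+3] → [0,-2]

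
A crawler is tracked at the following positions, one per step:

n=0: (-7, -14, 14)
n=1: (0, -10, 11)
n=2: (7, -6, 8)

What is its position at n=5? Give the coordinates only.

(28, 6, -1)

Constant displacement of (+7, +4, -3) per step.
step 3: (7, -6, 8) + (+7, +4, -3) → (14, -2, 5)
step 4: (14, -2, 5) + (+7, +4, -3) → (21, 2, 2)
step 5: (21, 2, 2) + (+7, +4, -3) → (28, 6, -1)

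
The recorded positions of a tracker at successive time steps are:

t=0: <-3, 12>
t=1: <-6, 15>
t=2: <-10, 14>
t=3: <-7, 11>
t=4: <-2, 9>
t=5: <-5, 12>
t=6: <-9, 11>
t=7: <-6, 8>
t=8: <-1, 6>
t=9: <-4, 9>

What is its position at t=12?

<0, 3>

Step-to-step displacements: <-3, +3>, <-4, -1>, <+3, -3>, <+5, -2>, <-3, +3>, <-4, -1>, <+3, -3>, <+5, -2>, <-3, +3> — a repeating cycle of length 4.
step 10: apply <-4, -1> → <-8, 8>
step 11: apply <+3, -3> → <-5, 5>
step 12: apply <+5, -2> → <0, 3>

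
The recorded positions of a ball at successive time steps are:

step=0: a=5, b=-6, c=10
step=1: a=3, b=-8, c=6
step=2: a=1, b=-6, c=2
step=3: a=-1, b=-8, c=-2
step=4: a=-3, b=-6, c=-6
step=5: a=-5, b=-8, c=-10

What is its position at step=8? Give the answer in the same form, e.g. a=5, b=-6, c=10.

a=-11, b=-6, c=-22

The a coordinate changes by -2 each step, so at step 8 it is 5 + 8·(-2) = -11.
The b coordinate repeats the cycle [-6, -8] with period 2; step 8 mod 2 = 0, giving -6.
The c coordinate changes by -4 each step, so at step 8 it is 10 + 8·(-4) = -22.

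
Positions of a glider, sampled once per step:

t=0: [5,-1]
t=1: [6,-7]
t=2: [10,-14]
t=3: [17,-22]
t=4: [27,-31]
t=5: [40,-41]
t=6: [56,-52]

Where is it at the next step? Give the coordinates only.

[75,-64]

Taking differences between consecutive positions: [+1,-6], [+4,-7], [+7,-8], [+10,-9], [+13,-10], [+16,-11]. These grow by [+3,-1] each step.
step 7: [56,-52] + [+19,-12] → [75,-64]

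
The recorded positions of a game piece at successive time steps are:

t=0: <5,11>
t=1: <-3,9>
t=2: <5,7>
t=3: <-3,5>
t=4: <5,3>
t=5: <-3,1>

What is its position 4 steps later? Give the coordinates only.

The first coordinate repeats the cycle [5, -3] with period 2; step 9 mod 2 = 1, giving -3.
The second coordinate changes by -2 each step, so at step 9 it is 11 + 9·(-2) = -7.

<-3,-7>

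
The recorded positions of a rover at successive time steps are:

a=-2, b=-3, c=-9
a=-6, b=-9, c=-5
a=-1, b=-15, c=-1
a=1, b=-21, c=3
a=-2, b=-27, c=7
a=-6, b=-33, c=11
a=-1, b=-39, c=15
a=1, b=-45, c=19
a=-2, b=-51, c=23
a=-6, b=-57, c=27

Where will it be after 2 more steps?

A: cycles through -2, -6, -1, 1 every 4 steps. Step 11 lands at position 3 of the cycle → 1.
B: linear, -6 per step → -69 at step 11.
C: linear, +4 per step → 35 at step 11.

a=1, b=-69, c=35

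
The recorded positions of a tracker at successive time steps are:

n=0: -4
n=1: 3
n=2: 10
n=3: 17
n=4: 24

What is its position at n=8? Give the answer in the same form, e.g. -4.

Constant displacement of +7 per step.
step 5: 24 + 7 → 31
step 6: 31 + 7 → 38
step 7: 38 + 7 → 45
step 8: 45 + 7 → 52

52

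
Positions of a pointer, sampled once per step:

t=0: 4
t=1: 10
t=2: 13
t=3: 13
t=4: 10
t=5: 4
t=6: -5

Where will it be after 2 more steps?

Taking differences between consecutive positions: +6, +3, +0, -3, -6, -9. These grow by -3 each step.
step 7: -5 − 12 → -17
step 8: -17 − 15 → -32

-32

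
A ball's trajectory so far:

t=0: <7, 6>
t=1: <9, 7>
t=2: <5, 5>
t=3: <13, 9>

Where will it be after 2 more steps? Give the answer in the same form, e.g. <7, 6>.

The jumps are <+2, +1>, <-4, -2>, <+8, +4> — a geometric progression with ratio -2.
step 4: <13, 9> + <-16, -8> → <-3, 1>
step 5: <-3, 1> + <+32, +16> → <29, 17>

<29, 17>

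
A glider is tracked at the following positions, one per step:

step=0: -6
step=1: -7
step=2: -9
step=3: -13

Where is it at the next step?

-21

The jumps are -1, -2, -4 — a geometric progression with ratio 2.
step 4: -13 − 8 → -21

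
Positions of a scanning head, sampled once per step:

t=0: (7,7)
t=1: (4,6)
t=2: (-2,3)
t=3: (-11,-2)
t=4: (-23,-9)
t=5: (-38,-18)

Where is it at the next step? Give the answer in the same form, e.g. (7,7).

(-56,-29)

Taking differences between consecutive positions: (-3,-1), (-6,-3), (-9,-5), (-12,-7), (-15,-9). These grow by (-3,-2) each step.
step 6: (-38,-18) + (-18,-11) → (-56,-29)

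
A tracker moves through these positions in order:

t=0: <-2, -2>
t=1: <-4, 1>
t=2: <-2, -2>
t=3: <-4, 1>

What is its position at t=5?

The jumps are <-2, +3>, <+2, -3>, <-2, +3> — a geometric progression with ratio -1.
step 4: <-4, 1> + <+2, -3> → <-2, -2>
step 5: <-2, -2> + <-2, +3> → <-4, 1>

<-4, 1>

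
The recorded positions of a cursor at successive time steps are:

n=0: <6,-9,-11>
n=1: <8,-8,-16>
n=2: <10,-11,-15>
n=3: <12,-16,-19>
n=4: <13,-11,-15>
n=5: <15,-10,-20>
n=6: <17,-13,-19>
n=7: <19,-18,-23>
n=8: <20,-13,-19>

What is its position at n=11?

<26,-20,-27>

The moves between consecutive positions are <+2,+1,-5>, <+2,-3,+1>, <+2,-5,-4>, <+1,+5,+4>, <+2,+1,-5>, <+2,-3,+1>, <+2,-5,-4>, <+1,+5,+4>; they repeat the 4-cycle [<+2,+1,-5>, <+2,-3,+1>, <+2,-5,-4>, <+1,+5,+4>].
step 9: apply <+2,+1,-5> → <22,-12,-24>
step 10: apply <+2,-3,+1> → <24,-15,-23>
step 11: apply <+2,-5,-4> → <26,-20,-27>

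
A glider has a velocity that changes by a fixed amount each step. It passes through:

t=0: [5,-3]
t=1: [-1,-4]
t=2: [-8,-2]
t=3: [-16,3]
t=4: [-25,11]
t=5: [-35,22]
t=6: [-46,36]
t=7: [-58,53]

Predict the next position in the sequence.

First differences are [-6,-1], [-7,+2], [-8,+5], [-9,+8], [-10,+11], [-11,+14], [-12,+17]; their common second difference is [-1,+3] (constant acceleration).
step 8: [-58,53] + [-13,+20] → [-71,73]

[-71,73]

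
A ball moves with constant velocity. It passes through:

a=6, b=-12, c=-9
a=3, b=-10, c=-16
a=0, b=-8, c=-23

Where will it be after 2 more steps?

a=-6, b=-4, c=-37

Constant displacement of (-3, +2, -7) per step.
step 3: a=0, b=-8, c=-23 + (-3, +2, -7) → a=-3, b=-6, c=-30
step 4: a=-3, b=-6, c=-30 + (-3, +2, -7) → a=-6, b=-4, c=-37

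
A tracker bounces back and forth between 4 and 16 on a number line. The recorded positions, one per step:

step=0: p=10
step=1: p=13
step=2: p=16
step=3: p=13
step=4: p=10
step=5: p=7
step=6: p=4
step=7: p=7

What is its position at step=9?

The value travels 3 per step and bounces off the walls at 4 and 16.
  step 8: 7 → 10
  step 9: 10 → 13

p=13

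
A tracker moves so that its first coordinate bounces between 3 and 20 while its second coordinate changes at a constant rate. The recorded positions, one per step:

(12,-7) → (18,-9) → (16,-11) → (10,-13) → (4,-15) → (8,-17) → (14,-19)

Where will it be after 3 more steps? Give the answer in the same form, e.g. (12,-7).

(8,-25)

The first coordinate travels 6 per step and bounces off the walls at 3 and 20.
  step 7: 14 → 20
  step 8: 20 → 14
  step 9: 14 → 8
The second coordinate changes by -2 each step: at step 9 it is -25.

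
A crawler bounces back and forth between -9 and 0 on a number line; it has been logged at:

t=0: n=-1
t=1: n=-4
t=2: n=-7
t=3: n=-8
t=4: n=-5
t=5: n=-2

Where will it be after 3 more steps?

The value reflects between -9 and 0, moving 3 per step.
  step 6: -2 → -1
  step 7: -1 → -4
  step 8: -4 → -7

n=-7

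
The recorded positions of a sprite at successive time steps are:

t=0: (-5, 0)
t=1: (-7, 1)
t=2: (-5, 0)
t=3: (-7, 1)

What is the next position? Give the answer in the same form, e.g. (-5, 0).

(-5, 0)

Step-to-step displacements: (-2, +1), (+2, -1), (-2, +1); each is -1× the previous.
step 4: (-7, 1) + (+2, -1) → (-5, 0)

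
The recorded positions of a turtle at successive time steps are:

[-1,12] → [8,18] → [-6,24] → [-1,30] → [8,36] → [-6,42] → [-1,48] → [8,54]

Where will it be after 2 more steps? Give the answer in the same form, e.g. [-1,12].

The first coordinate repeats the cycle [-1, 8, -6] with period 3; step 9 mod 3 = 0, giving -1.
The second coordinate changes by +6 each step, so at step 9 it is 12 + 9·(6) = 66.

[-1,66]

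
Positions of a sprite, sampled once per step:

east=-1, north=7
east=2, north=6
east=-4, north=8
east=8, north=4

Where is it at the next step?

east=-16, north=12

The jumps are (+3, -1), (-6, +2), (+12, -4) — a geometric progression with ratio -2.
step 4: east=8, north=4 + (-24, +8) → east=-16, north=12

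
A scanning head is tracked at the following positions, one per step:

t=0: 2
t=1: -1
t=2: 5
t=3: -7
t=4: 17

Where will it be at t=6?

Step-to-step displacements: -3, +6, -12, +24; each is -2× the previous.
step 5: 17 − 48 → -31
step 6: -31 + 96 → 65

65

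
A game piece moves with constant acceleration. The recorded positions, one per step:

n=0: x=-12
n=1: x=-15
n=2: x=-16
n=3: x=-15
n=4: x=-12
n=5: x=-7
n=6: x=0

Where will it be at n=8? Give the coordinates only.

x=20

Successive displacements: -3, -1, +1, +3, +5, +7 — each changes by +2.
step 7: 0 + 9 → x=9
step 8: 9 + 11 → x=20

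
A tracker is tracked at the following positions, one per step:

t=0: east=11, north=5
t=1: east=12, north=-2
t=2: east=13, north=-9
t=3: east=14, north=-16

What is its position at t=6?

Each step adds (+1,-7) to the position.
step 4: east=14, north=-16 + (+1,-7) → east=15, north=-23
step 5: east=15, north=-23 + (+1,-7) → east=16, north=-30
step 6: east=16, north=-30 + (+1,-7) → east=17, north=-37

east=17, north=-37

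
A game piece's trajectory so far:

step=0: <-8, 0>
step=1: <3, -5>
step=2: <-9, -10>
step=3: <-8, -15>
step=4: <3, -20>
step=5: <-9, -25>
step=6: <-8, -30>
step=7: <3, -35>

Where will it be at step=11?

The first coordinate repeats the cycle [-8, 3, -9] with period 3; step 11 mod 3 = 2, giving -9.
The second coordinate changes by -5 each step, so at step 11 it is 0 + 11·(-5) = -55.

<-9, -55>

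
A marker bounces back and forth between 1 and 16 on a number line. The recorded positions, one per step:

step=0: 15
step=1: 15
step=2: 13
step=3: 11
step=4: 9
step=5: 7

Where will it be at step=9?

3

The value travels 2 per step and bounces off the walls at 1 and 16.
  step 6: 7 → 5
  step 7: 5 → 3
  step 8: 3 → 1
  step 9: 1 → 3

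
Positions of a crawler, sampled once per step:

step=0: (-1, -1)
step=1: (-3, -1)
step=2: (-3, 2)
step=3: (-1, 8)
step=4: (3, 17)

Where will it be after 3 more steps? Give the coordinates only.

Successive displacements: (-2, +0), (+0, +3), (+2, +6), (+4, +9) — each changes by (+2, +3).
step 5: (3, 17) + (+6, +12) → (9, 29)
step 6: (9, 29) + (+8, +15) → (17, 44)
step 7: (17, 44) + (+10, +18) → (27, 62)

(27, 62)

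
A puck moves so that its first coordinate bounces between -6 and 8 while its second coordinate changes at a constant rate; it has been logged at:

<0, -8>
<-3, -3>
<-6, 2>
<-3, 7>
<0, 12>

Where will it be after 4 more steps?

<4, 32>

The first coordinate travels 3 per step and bounces off the walls at -6 and 8.
  step 5: 0 → 3
  step 6: 3 → 6
  step 7: 6 → 7
  step 8: 7 → 4
The second coordinate changes by +5 each step: at step 8 it is 32.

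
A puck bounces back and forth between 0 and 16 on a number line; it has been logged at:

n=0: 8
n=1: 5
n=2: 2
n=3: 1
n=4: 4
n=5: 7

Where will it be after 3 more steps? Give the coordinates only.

16

The value travels 3 per step and bounces off the walls at 0 and 16.
  step 6: 7 → 10
  step 7: 10 → 13
  step 8: 13 → 16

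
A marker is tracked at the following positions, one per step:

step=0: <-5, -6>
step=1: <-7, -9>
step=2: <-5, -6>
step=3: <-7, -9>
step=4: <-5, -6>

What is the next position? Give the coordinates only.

<-7, -9>

The jumps are <-2, -3>, <+2, +3>, <-2, -3>, <+2, +3> — a geometric progression with ratio -1.
step 5: <-5, -6> + <-2, -3> → <-7, -9>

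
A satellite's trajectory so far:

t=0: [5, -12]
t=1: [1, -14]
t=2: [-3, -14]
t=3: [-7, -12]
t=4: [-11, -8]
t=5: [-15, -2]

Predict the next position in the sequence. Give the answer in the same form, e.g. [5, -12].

First differences are [-4, -2], [-4, +0], [-4, +2], [-4, +4], [-4, +6]; their common second difference is [+0, +2] (constant acceleration).
step 6: [-15, -2] + [-4, +8] → [-19, 6]

[-19, 6]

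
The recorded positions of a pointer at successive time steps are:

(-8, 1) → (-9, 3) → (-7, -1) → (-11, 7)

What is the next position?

The jumps are (-1, +2), (+2, -4), (-4, +8) — a geometric progression with ratio -2.
step 4: (-11, 7) + (+8, -16) → (-3, -9)

(-3, -9)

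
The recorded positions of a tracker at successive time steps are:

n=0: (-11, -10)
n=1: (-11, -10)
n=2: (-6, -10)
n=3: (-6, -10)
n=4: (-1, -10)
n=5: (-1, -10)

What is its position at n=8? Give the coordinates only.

The moves between consecutive positions are (+0, +0), (+5, +0), (+0, +0), (+5, +0), (+0, +0); they repeat the 2-cycle [(+0, +0), (+5, +0)].
step 6: apply (+5, +0) → (4, -10)
step 7: apply (+0, +0) → (4, -10)
step 8: apply (+5, +0) → (9, -10)

(9, -10)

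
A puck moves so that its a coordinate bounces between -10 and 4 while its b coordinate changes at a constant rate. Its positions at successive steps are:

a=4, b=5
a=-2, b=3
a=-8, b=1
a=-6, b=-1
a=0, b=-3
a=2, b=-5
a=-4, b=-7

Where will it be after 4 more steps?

a=0, b=-15

The a coordinate reflects between -10 and 4, moving 6 per step.
  step 7: -4 → -10
  step 8: -10 → -4
  step 9: -4 → 2
  step 10: 2 → 0
The b coordinate changes by -2 each step: at step 10 it is -15.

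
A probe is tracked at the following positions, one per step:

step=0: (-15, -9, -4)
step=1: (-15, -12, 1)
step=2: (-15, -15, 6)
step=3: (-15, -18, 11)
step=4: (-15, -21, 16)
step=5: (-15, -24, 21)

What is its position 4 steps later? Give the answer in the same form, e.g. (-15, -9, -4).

(-15, -36, 41)

The position changes by (+0, -3, +5) every step.
step 6: (-15, -24, 21) + (+0, -3, +5) → (-15, -27, 26)
step 7: (-15, -27, 26) + (+0, -3, +5) → (-15, -30, 31)
step 8: (-15, -30, 31) + (+0, -3, +5) → (-15, -33, 36)
step 9: (-15, -33, 36) + (+0, -3, +5) → (-15, -36, 41)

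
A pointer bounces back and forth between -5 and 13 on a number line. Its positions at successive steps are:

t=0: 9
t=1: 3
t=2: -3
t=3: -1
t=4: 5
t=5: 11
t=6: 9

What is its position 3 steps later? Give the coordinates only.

-1

The value travels 6 per step and bounces off the walls at -5 and 13.
  step 7: 9 → 3
  step 8: 3 → -3
  step 9: -3 → -1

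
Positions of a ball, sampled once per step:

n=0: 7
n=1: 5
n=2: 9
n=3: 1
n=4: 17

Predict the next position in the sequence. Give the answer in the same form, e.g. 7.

-15

Step-to-step displacements: -2, +4, -8, +16; each is -2× the previous.
step 5: 17 − 32 → -15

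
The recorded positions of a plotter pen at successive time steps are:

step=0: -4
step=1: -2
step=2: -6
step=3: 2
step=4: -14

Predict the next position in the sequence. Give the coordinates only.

18

The jumps are +2, -4, +8, -16 — a geometric progression with ratio -2.
step 5: -14 + 32 → 18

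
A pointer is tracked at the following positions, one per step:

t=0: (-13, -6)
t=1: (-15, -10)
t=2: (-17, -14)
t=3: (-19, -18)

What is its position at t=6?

(-25, -30)

The position changes by (-2, -4) every step.
step 4: (-19, -18) + (-2, -4) → (-21, -22)
step 5: (-21, -22) + (-2, -4) → (-23, -26)
step 6: (-23, -26) + (-2, -4) → (-25, -30)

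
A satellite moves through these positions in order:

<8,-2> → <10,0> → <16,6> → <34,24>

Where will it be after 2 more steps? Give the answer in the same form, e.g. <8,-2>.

Consecutive displacements <+2,+2>, <+6,+6>, <+18,+18> scale by a factor of 3 each step.
step 4: <34,24> + <+54,+54> → <88,78>
step 5: <88,78> + <+162,+162> → <250,240>

<250,240>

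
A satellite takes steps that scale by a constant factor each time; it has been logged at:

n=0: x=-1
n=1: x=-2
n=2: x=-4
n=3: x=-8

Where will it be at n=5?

x=-32

The jumps are -1, -2, -4 — a geometric progression with ratio 2.
step 4: -8 − 8 → x=-16
step 5: -16 − 16 → x=-32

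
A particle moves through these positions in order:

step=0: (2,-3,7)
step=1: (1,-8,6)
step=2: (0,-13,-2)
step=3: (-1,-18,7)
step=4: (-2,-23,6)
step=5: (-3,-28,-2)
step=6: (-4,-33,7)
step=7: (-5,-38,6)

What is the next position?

The first coordinate changes by -1 each step, so at step 8 it is 2 + 8·(-1) = -6.
The second coordinate changes by -5 each step, so at step 8 it is -3 + 8·(-5) = -43.
The third coordinate repeats the cycle [7, 6, -2] with period 3; step 8 mod 3 = 2, giving -2.

(-6,-43,-2)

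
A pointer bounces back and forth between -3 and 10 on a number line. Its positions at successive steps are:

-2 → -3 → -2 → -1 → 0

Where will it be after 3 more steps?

The value reflects between -3 and 10, moving 1 per step.
  step 5: 0 → 1
  step 6: 1 → 2
  step 7: 2 → 3

3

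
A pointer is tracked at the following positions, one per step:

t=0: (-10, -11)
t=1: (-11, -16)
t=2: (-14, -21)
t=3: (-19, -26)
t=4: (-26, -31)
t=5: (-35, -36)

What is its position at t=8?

Taking differences between consecutive positions: (-1, -5), (-3, -5), (-5, -5), (-7, -5), (-9, -5). These grow by (-2, +0) each step.
step 6: (-35, -36) + (-11, -5) → (-46, -41)
step 7: (-46, -41) + (-13, -5) → (-59, -46)
step 8: (-59, -46) + (-15, -5) → (-74, -51)

(-74, -51)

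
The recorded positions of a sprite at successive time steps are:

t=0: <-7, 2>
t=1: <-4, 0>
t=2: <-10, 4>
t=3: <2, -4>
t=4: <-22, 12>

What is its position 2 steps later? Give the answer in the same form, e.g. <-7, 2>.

<-70, 44>

Step-to-step displacements: <+3, -2>, <-6, +4>, <+12, -8>, <-24, +16>; each is -2× the previous.
step 5: <-22, 12> + <+48, -32> → <26, -20>
step 6: <26, -20> + <-96, +64> → <-70, 44>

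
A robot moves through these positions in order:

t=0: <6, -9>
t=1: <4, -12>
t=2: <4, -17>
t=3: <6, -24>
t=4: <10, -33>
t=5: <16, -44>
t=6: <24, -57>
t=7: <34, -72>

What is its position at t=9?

Successive displacements: <-2, -3>, <+0, -5>, <+2, -7>, <+4, -9>, <+6, -11>, <+8, -13>, <+10, -15> — each changes by <+2, -2>.
step 8: <34, -72> + <+12, -17> → <46, -89>
step 9: <46, -89> + <+14, -19> → <60, -108>

<60, -108>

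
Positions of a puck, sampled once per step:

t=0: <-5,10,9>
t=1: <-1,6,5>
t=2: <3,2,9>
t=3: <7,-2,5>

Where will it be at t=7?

<23,-18,5>

The first coordinate changes by +4 each step, so at step 7 it is -5 + 7·(4) = 23.
The second coordinate changes by -4 each step, so at step 7 it is 10 + 7·(-4) = -18.
The third coordinate repeats the cycle [9, 5] with period 2; step 7 mod 2 = 1, giving 5.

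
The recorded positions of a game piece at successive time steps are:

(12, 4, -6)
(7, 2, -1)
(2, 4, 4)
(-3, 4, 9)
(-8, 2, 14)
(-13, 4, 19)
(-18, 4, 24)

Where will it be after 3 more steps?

The first coordinate changes by -5 each step, so at step 9 it is 12 + 9·(-5) = -33.
The second coordinate repeats the cycle [4, 2, 4] with period 3; step 9 mod 3 = 0, giving 4.
The third coordinate changes by +5 each step, so at step 9 it is -6 + 9·(5) = 39.

(-33, 4, 39)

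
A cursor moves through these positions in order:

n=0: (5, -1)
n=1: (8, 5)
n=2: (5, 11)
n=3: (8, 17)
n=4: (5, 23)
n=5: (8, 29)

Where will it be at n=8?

First: cycles through 5, 8 every 2 steps. Step 8 lands at position 0 of the cycle → 5.
Second: linear, +6 per step → 47 at step 8.

(5, 47)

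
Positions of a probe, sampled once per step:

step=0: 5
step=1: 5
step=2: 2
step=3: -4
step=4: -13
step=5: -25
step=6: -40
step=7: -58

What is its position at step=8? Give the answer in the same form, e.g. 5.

Successive displacements: +0, -3, -6, -9, -12, -15, -18 — each changes by -3.
step 8: -58 − 21 → -79

-79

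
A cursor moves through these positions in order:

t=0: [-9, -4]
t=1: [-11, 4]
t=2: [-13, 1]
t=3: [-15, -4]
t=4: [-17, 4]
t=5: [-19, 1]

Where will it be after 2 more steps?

[-23, 4]

The first coordinate changes by -2 each step, so at step 7 it is -9 + 7·(-2) = -23.
The second coordinate repeats the cycle [-4, 4, 1] with period 3; step 7 mod 3 = 1, giving 4.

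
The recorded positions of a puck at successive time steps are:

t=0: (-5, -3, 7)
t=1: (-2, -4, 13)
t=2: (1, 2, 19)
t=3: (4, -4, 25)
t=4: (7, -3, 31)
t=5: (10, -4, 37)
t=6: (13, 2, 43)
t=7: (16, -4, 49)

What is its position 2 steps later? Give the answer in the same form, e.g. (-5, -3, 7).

(22, -4, 61)

First: linear, +3 per step → 22 at step 9.
Second: cycles through -3, -4, 2, -4 every 4 steps. Step 9 lands at position 1 of the cycle → -4.
Third: linear, +6 per step → 61 at step 9.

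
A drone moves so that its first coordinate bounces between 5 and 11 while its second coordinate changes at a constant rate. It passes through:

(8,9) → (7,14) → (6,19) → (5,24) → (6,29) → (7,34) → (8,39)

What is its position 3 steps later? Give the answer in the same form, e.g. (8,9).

(11,54)

The first coordinate reflects between 5 and 11, moving 1 per step.
  step 7: 8 → 9
  step 8: 9 → 10
  step 9: 10 → 11
The second coordinate changes by +5 each step: at step 9 it is 54.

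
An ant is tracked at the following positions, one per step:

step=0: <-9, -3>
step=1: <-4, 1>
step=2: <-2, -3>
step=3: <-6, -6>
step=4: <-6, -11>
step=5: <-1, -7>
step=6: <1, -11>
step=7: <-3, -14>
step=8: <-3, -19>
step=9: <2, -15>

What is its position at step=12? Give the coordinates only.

<0, -27>

Step-to-step displacements: <+5, +4>, <+2, -4>, <-4, -3>, <+0, -5>, <+5, +4>, <+2, -4>, <-4, -3>, <+0, -5>, <+5, +4> — a repeating cycle of length 4.
step 10: apply <+2, -4> → <4, -19>
step 11: apply <-4, -3> → <0, -22>
step 12: apply <+0, -5> → <0, -27>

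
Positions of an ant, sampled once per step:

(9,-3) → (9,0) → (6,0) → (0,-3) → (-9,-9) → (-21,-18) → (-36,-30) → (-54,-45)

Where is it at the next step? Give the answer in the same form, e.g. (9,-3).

(-75,-63)

Taking differences between consecutive positions: (+0,+3), (-3,+0), (-6,-3), (-9,-6), (-12,-9), (-15,-12), (-18,-15). These grow by (-3,-3) each step.
step 8: (-54,-45) + (-21,-18) → (-75,-63)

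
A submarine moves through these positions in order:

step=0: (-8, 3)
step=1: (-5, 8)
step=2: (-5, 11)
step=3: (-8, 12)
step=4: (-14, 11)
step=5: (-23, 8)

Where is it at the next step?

Taking differences between consecutive positions: (+3, +5), (+0, +3), (-3, +1), (-6, -1), (-9, -3). These grow by (-3, -2) each step.
step 6: (-23, 8) + (-12, -5) → (-35, 3)

(-35, 3)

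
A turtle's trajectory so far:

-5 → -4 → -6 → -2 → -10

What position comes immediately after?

6

Consecutive displacements +1, -2, +4, -8 scale by a factor of -2 each step.
step 5: -10 + 16 → 6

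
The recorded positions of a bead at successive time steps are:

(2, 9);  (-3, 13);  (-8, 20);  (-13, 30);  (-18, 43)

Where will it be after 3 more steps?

Successive displacements: (-5, +4), (-5, +7), (-5, +10), (-5, +13) — each changes by (+0, +3).
step 5: (-18, 43) + (-5, +16) → (-23, 59)
step 6: (-23, 59) + (-5, +19) → (-28, 78)
step 7: (-28, 78) + (-5, +22) → (-33, 100)

(-33, 100)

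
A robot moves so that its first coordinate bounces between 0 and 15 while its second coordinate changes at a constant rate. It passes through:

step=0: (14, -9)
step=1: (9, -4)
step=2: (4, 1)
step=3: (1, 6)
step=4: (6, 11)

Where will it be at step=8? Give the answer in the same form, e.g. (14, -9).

(4, 31)

The first coordinate reflects between 0 and 15, moving 5 per step.
  step 5: 6 → 11
  step 6: 11 → 14
  step 7: 14 → 9
  step 8: 9 → 4
The second coordinate changes by +5 each step: at step 8 it is 31.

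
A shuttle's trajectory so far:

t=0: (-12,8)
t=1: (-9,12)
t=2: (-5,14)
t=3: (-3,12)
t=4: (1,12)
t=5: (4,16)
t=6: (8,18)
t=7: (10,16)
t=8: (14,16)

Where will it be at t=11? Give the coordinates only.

The moves between consecutive positions are (+3,+4), (+4,+2), (+2,-2), (+4,+0), (+3,+4), (+4,+2), (+2,-2), (+4,+0); they repeat the 4-cycle [(+3,+4), (+4,+2), (+2,-2), (+4,+0)].
step 9: apply (+3,+4) → (17,20)
step 10: apply (+4,+2) → (21,22)
step 11: apply (+2,-2) → (23,20)

(23,20)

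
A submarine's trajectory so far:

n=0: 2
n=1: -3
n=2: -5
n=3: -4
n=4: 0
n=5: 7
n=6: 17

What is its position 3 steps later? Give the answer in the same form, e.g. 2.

65

First differences are -5, -2, +1, +4, +7, +10; their common second difference is +3 (constant acceleration).
step 7: 17 + 13 → 30
step 8: 30 + 16 → 46
step 9: 46 + 19 → 65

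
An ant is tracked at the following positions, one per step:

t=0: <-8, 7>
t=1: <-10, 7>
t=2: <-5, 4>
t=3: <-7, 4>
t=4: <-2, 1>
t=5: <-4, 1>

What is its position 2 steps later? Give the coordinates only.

Step-to-step displacements: <-2, +0>, <+5, -3>, <-2, +0>, <+5, -3>, <-2, +0> — a repeating cycle of length 2.
step 6: apply <+5, -3> → <1, -2>
step 7: apply <-2, +0> → <-1, -2>

<-1, -2>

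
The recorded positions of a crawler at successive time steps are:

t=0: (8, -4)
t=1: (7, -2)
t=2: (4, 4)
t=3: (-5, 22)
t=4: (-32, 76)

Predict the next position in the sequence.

Consecutive displacements (-1, +2), (-3, +6), (-9, +18), (-27, +54) scale by a factor of 3 each step.
step 5: (-32, 76) + (-81, +162) → (-113, 238)

(-113, 238)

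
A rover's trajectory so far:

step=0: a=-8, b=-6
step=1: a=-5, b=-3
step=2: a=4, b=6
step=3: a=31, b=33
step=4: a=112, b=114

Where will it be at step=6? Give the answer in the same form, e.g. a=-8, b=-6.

Step-to-step displacements: (+3, +3), (+9, +9), (+27, +27), (+81, +81); each is 3× the previous.
step 5: a=112, b=114 + (+243, +243) → a=355, b=357
step 6: a=355, b=357 + (+729, +729) → a=1084, b=1086

a=1084, b=1086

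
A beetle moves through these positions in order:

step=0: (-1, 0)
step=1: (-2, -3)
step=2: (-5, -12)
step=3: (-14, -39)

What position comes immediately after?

(-41, -120)

Consecutive displacements (-1, -3), (-3, -9), (-9, -27) scale by a factor of 3 each step.
step 4: (-14, -39) + (-27, -81) → (-41, -120)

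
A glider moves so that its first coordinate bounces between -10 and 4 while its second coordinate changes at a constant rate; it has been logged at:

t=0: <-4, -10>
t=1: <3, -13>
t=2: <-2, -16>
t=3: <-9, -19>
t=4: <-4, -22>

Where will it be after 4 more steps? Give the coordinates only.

The first coordinate reflects between -10 and 4, moving 7 per step.
  step 5: -4 → 3
  step 6: 3 → -2
  step 7: -2 → -9
  step 8: -9 → -4
The second coordinate changes by -3 each step: at step 8 it is -34.

<-4, -34>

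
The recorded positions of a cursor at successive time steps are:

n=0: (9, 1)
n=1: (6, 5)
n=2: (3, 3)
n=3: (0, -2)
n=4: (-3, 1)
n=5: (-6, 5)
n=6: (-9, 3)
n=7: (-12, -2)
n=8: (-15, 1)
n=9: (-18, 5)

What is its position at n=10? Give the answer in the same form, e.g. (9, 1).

First: linear, -3 per step → -21 at step 10.
Second: cycles through 1, 5, 3, -2 every 4 steps. Step 10 lands at position 2 of the cycle → 3.

(-21, 3)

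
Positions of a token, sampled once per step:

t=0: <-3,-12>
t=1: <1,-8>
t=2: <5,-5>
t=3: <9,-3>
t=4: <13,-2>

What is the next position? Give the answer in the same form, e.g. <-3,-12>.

First differences are <+4,+4>, <+4,+3>, <+4,+2>, <+4,+1>; their common second difference is <+0,-1> (constant acceleration).
step 5: <13,-2> + <+4,+0> → <17,-2>

<17,-2>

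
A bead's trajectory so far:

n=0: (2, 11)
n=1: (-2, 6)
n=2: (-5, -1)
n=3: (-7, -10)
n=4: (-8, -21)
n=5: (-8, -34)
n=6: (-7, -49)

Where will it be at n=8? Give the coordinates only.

Taking differences between consecutive positions: (-4, -5), (-3, -7), (-2, -9), (-1, -11), (+0, -13), (+1, -15). These grow by (+1, -2) each step.
step 7: (-7, -49) + (+2, -17) → (-5, -66)
step 8: (-5, -66) + (+3, -19) → (-2, -85)

(-2, -85)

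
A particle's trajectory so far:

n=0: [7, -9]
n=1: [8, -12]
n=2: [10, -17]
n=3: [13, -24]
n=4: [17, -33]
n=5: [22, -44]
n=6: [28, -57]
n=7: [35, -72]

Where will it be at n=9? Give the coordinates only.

First differences are [+1, -3], [+2, -5], [+3, -7], [+4, -9], [+5, -11], [+6, -13], [+7, -15]; their common second difference is [+1, -2] (constant acceleration).
step 8: [35, -72] + [+8, -17] → [43, -89]
step 9: [43, -89] + [+9, -19] → [52, -108]

[52, -108]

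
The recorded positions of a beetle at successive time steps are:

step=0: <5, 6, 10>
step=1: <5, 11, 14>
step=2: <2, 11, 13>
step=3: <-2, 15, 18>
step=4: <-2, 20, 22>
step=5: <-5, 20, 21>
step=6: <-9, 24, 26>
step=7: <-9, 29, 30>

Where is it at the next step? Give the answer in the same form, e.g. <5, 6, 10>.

Step-to-step displacements: <+0, +5, +4>, <-3, +0, -1>, <-4, +4, +5>, <+0, +5, +4>, <-3, +0, -1>, <-4, +4, +5>, <+0, +5, +4> — a repeating cycle of length 3.
step 8: apply <-3, +0, -1> → <-12, 29, 29>

<-12, 29, 29>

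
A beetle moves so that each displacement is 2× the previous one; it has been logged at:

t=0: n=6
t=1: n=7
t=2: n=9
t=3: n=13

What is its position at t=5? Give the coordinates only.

n=37

The jumps are +1, +2, +4 — a geometric progression with ratio 2.
step 4: 13 + 8 → n=21
step 5: 21 + 16 → n=37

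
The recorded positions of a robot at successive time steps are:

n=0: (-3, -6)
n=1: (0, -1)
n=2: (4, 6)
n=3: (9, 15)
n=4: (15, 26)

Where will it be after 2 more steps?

(30, 54)

Taking differences between consecutive positions: (+3, +5), (+4, +7), (+5, +9), (+6, +11). These grow by (+1, +2) each step.
step 5: (15, 26) + (+7, +13) → (22, 39)
step 6: (22, 39) + (+8, +15) → (30, 54)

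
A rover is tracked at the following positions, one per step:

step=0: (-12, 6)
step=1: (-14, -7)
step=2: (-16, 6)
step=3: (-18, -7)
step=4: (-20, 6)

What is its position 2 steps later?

The first coordinate changes by -2 each step, so at step 6 it is -12 + 6·(-2) = -24.
The second coordinate repeats the cycle [6, -7] with period 2; step 6 mod 2 = 0, giving 6.

(-24, 6)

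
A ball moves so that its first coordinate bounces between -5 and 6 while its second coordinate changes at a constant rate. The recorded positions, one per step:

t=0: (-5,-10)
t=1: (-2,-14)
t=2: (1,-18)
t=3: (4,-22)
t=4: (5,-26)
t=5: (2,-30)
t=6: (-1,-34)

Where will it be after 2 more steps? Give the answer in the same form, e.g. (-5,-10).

The first coordinate travels 3 per step and bounces off the walls at -5 and 6.
  step 7: -1 → -4
  step 8: -4 → -3
The second coordinate changes by -4 each step: at step 8 it is -42.

(-3,-42)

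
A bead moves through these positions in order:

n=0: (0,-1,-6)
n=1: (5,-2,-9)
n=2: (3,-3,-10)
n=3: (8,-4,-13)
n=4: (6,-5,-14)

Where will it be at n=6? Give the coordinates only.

(9,-7,-18)

The moves between consecutive positions are (+5,-1,-3), (-2,-1,-1), (+5,-1,-3), (-2,-1,-1); they repeat the 2-cycle [(+5,-1,-3), (-2,-1,-1)].
step 5: apply (+5,-1,-3) → (11,-6,-17)
step 6: apply (-2,-1,-1) → (9,-7,-18)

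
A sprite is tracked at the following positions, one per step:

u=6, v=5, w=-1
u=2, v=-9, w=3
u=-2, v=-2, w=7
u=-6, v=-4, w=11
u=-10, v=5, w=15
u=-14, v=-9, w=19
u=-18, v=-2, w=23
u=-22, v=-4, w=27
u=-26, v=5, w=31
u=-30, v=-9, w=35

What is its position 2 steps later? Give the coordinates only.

The u coordinate changes by -4 each step, so at step 11 it is 6 + 11·(-4) = -38.
The v coordinate repeats the cycle [5, -9, -2, -4] with period 4; step 11 mod 4 = 3, giving -4.
The w coordinate changes by +4 each step, so at step 11 it is -1 + 11·(4) = 43.

u=-38, v=-4, w=43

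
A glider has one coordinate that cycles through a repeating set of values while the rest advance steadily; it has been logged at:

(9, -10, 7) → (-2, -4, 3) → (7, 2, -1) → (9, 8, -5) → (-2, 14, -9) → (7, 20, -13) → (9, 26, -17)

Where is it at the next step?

(-2, 32, -21)

The first coordinate repeats the cycle [9, -2, 7] with period 3; step 7 mod 3 = 1, giving -2.
The second coordinate changes by +6 each step, so at step 7 it is -10 + 7·(6) = 32.
The third coordinate changes by -4 each step, so at step 7 it is 7 + 7·(-4) = -21.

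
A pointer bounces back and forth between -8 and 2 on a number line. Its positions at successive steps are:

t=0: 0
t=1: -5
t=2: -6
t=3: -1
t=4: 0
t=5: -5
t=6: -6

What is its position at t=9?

The value travels 5 per step and bounces off the walls at -8 and 2.
  step 7: -6 → -1
  step 8: -1 → 0
  step 9: 0 → -5

-5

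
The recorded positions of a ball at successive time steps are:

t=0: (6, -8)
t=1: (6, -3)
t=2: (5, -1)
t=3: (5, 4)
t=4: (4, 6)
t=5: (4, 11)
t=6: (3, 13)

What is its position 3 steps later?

(2, 25)

Step-to-step displacements: (+0, +5), (-1, +2), (+0, +5), (-1, +2), (+0, +5), (-1, +2) — a repeating cycle of length 2.
step 7: apply (+0, +5) → (3, 18)
step 8: apply (-1, +2) → (2, 20)
step 9: apply (+0, +5) → (2, 25)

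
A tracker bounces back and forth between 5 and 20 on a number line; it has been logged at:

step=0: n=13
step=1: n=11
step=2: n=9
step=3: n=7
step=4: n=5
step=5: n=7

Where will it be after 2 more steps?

n=11

The value travels 2 per step and bounces off the walls at 5 and 20.
  step 6: 7 → 9
  step 7: 9 → 11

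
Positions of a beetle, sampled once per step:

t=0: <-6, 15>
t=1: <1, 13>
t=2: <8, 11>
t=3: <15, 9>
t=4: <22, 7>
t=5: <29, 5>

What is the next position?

The position changes by <+7, -2> every step.
step 6: <29, 5> + <+7, -2> → <36, 3>

<36, 3>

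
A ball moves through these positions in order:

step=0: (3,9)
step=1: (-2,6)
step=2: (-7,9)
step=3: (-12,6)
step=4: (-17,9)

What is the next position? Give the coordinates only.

First: linear, -5 per step → -22 at step 5.
Second: cycles through 9, 6 every 2 steps. Step 5 lands at position 1 of the cycle → 6.

(-22,6)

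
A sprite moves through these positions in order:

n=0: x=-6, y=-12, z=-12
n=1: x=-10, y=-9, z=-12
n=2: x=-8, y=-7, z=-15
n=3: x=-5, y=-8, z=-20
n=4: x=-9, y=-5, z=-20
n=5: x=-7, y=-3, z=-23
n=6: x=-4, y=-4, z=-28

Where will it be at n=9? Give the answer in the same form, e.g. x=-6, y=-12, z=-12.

Differencing gives (-4, +3, +0), (+2, +2, -3), (+3, -1, -5), (-4, +3, +0), (+2, +2, -3), (+3, -1, -5). This is the pattern (-4, +3, +0), (+2, +2, -3), (+3, -1, -5) repeated.
step 7: apply (-4, +3, +0) → x=-8, y=-1, z=-28
step 8: apply (+2, +2, -3) → x=-6, y=1, z=-31
step 9: apply (+3, -1, -5) → x=-3, y=0, z=-36

x=-3, y=0, z=-36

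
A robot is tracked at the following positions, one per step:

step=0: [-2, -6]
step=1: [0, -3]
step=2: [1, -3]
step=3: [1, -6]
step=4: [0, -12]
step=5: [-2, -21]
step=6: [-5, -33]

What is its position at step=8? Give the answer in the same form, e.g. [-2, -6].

Successive displacements: [+2, +3], [+1, +0], [+0, -3], [-1, -6], [-2, -9], [-3, -12] — each changes by [-1, -3].
step 7: [-5, -33] + [-4, -15] → [-9, -48]
step 8: [-9, -48] + [-5, -18] → [-14, -66]

[-14, -66]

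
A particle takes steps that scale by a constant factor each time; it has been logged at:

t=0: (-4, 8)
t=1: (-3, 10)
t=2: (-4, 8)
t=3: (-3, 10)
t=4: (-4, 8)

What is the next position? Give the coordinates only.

(-3, 10)

The jumps are (+1, +2), (-1, -2), (+1, +2), (-1, -2) — a geometric progression with ratio -1.
step 5: (-4, 8) + (+1, +2) → (-3, 10)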